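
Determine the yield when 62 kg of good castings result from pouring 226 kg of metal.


Formula: Casting Yield = (W_good / W_total) * 100
Yield = (62 kg / 226 kg) * 100 = 27.4336%

Final answer: 27.4336%


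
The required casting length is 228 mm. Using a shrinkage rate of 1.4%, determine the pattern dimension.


Formula: L_pattern = L_casting * (1 + shrinkage_rate/100)
Shrinkage factor = 1 + 1.4/100 = 1.014
L_pattern = 228 mm * 1.014 = 231.1920 mm

231.1920 mm


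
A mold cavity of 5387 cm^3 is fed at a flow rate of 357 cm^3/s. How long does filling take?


Formula: t_fill = V_mold / Q_flow
t = 5387 cm^3 / 357 cm^3/s = 15.0896 s

Final answer: 15.0896 s


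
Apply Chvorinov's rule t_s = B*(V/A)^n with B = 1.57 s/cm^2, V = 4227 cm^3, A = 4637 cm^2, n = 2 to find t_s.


Formula: t_s = B * (V/A)^n  (Chvorinov's rule, n=2)
Modulus M = V/A = 4227/4637 = 0.911581 cm
M^2 = 0.911581^2 = 0.830980 cm^2
t_s = 1.57 * 0.830980 = 1.3046 s

Answer: 1.3046 s


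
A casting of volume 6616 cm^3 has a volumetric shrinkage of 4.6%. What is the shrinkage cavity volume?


Formula: V_shrink = V_casting * shrinkage_pct / 100
V_shrink = 6616 cm^3 * 4.6 / 100 = 304.3360 cm^3


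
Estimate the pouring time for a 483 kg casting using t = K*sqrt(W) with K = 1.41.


Formula: t = K * sqrt(W)
sqrt(W) = sqrt(483) = 21.97726
t = 1.41 * 21.97726 = 30.9879 s

30.9879 s


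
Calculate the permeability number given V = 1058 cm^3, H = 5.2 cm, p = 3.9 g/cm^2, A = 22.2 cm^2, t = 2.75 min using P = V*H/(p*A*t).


Formula: Permeability Number P = (V * H) / (p * A * t)
Numerator: V * H = 1058 * 5.2 = 5501.6
Denominator: p * A * t = 3.9 * 22.2 * 2.75 = 238.095
P = 5501.6 / 238.095 = 23.1067

23.1067


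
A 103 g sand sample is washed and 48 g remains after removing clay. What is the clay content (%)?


Formula: Clay% = (W_total - W_washed) / W_total * 100
Clay mass = 103 - 48 = 55 g
Clay% = 55 / 103 * 100 = 53.3981%

53.3981%


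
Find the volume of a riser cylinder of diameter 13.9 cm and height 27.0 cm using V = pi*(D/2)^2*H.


Formula: V = pi * (D/2)^2 * H  (cylinder volume)
Radius = D/2 = 13.9/2 = 6.95 cm
V = pi * 6.95^2 * 27.0 = 4097.1630 cm^3

Final answer: 4097.1630 cm^3


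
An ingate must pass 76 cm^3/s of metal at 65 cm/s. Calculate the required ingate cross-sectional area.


Formula: A_ingate = Q / v  (continuity equation)
A = 76 cm^3/s / 65 cm/s = 1.1692 cm^2

1.1692 cm^2


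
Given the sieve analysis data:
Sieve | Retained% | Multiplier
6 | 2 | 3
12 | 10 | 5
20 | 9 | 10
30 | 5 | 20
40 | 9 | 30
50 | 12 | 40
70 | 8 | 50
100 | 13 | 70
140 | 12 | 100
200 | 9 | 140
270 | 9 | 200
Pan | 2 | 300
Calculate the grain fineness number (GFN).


Formula: GFN = sum(pct * multiplier) / sum(pct)
sum(pct * multiplier) = 7166
sum(pct) = 100
GFN = 7166 / 100 = 71.66

Final answer: 71.66


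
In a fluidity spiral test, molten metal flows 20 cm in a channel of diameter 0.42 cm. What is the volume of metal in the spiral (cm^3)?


Formula: V = pi * (d/2)^2 * L  (cylinder volume)
Radius = 0.42/2 = 0.21 cm
V = pi * 0.21^2 * 20 = 2.7709 cm^3

2.7709 cm^3


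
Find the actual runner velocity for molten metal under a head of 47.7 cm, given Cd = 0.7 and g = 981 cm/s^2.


Formula: v = Cd * sqrt(2 * g * h)  (Torricelli with discharge coefficient)
2*g*h = 2 * 981 * 47.7 = 93587.4 cm^2/s^2
sqrt(93587.4) = 305.92058 cm/s
v = 0.7 * 305.92058 = 214.1444 cm/s

Answer: 214.1444 cm/s


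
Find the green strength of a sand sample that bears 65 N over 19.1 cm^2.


Formula: Compressive Strength = Force / Area
Strength = 65 N / 19.1 cm^2 = 3.4031 N/cm^2

Answer: 3.4031 N/cm^2


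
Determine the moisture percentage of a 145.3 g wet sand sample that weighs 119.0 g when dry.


Formula: MC = (W_wet - W_dry) / W_wet * 100
Water mass = 145.3 - 119.0 = 26.3 g
MC = 26.3 / 145.3 * 100 = 18.1005%

Final answer: 18.1005%


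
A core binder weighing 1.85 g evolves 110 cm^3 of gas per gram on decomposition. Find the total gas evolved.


Formula: V_gas = W_binder * gas_evolution_rate
V = 1.85 g * 110 cm^3/g = 203.5000 cm^3

203.5000 cm^3


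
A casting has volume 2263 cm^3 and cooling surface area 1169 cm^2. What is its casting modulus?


Formula: Casting Modulus M = V / A
M = 2263 cm^3 / 1169 cm^2 = 1.9358 cm


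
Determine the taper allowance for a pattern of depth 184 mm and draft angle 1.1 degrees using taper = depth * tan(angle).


Formula: taper = depth * tan(draft_angle)
tan(1.1 deg) = 0.0192010
taper = 184 mm * 0.0192010 = 3.5330 mm


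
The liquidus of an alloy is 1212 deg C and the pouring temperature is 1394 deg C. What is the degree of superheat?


Formula: Superheat = T_pour - T_melt
Superheat = 1394 - 1212 = 182 deg C

182 deg C


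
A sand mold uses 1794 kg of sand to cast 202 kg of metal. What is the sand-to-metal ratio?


Formula: Sand-to-Metal Ratio = W_sand / W_metal
Ratio = 1794 kg / 202 kg = 8.8812

Answer: 8.8812


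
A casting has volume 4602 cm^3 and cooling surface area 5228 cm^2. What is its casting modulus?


Formula: Casting Modulus M = V / A
M = 4602 cm^3 / 5228 cm^2 = 0.8803 cm

Answer: 0.8803 cm


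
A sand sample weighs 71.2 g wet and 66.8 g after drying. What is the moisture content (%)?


Formula: MC = (W_wet - W_dry) / W_wet * 100
Water mass = 71.2 - 66.8 = 4.4 g
MC = 4.4 / 71.2 * 100 = 6.1798%

Final answer: 6.1798%


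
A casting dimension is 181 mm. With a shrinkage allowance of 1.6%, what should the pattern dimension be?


Formula: L_pattern = L_casting * (1 + shrinkage_rate/100)
Shrinkage factor = 1 + 1.6/100 = 1.016
L_pattern = 181 mm * 1.016 = 183.8960 mm

Final answer: 183.8960 mm


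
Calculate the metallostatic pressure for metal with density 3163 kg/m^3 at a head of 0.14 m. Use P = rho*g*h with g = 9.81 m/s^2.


Formula: P = rho * g * h
rho * g = 3163 * 9.81 = 31029.03 N/m^3
P = 31029.03 * 0.14 = 4344.0642 Pa


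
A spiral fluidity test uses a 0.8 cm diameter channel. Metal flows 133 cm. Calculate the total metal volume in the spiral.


Formula: V = pi * (d/2)^2 * L  (cylinder volume)
Radius = 0.8/2 = 0.4 cm
V = pi * 0.4^2 * 133 = 66.8531 cm^3

66.8531 cm^3


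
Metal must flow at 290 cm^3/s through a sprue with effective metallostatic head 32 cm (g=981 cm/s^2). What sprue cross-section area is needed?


Formula: v = sqrt(2*g*h), A = Q/v
Velocity: v = sqrt(2 * 981 * 32) = sqrt(62784) = 250.5674 cm/s
Sprue area: A = Q / v = 290 / 250.5674 = 1.1574 cm^2

Answer: 1.1574 cm^2


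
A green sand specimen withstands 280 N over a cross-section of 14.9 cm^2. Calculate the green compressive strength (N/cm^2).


Formula: Compressive Strength = Force / Area
Strength = 280 N / 14.9 cm^2 = 18.7919 N/cm^2

Answer: 18.7919 N/cm^2


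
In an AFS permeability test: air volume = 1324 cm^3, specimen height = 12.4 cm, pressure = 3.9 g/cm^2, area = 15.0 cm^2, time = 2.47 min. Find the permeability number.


Formula: Permeability Number P = (V * H) / (p * A * t)
Numerator: V * H = 1324 * 12.4 = 16417.6
Denominator: p * A * t = 3.9 * 15.0 * 2.47 = 144.495
P = 16417.6 / 144.495 = 113.6205

Answer: 113.6205


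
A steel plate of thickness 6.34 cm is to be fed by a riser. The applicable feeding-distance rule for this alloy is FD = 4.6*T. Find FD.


Formula: FD = 4.6 * T  (riser feeding-distance rule)
FD = 4.6 * 6.34 cm = 29.1640 cm


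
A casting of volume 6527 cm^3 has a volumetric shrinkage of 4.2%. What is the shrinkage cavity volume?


Formula: V_shrink = V_casting * shrinkage_pct / 100
V_shrink = 6527 cm^3 * 4.2 / 100 = 274.1340 cm^3


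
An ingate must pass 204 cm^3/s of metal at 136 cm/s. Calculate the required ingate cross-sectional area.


Formula: A_ingate = Q / v  (continuity equation)
A = 204 cm^3/s / 136 cm/s = 1.5000 cm^2

Answer: 1.5000 cm^2


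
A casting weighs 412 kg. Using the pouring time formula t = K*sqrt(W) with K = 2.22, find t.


Formula: t = K * sqrt(W)
sqrt(W) = sqrt(412) = 20.29778
t = 2.22 * 20.29778 = 45.0611 s

Final answer: 45.0611 s


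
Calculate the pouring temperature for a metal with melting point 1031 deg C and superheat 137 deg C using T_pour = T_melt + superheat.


Formula: T_pour = T_melt + Superheat
T_pour = 1031 + 137 = 1168 deg C

Final answer: 1168 deg C


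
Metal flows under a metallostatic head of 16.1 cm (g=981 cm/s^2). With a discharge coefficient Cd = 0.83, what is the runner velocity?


Formula: v = Cd * sqrt(2 * g * h)  (Torricelli with discharge coefficient)
2*g*h = 2 * 981 * 16.1 = 31588.2 cm^2/s^2
sqrt(31588.2) = 177.73070 cm/s
v = 0.83 * 177.73070 = 147.5165 cm/s

Answer: 147.5165 cm/s


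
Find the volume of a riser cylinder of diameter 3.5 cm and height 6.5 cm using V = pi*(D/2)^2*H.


Formula: V = pi * (D/2)^2 * H  (cylinder volume)
Radius = D/2 = 3.5/2 = 1.75 cm
V = pi * 1.75^2 * 6.5 = 62.5373 cm^3

Answer: 62.5373 cm^3


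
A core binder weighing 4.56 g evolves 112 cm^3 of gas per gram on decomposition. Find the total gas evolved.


Formula: V_gas = W_binder * gas_evolution_rate
V = 4.56 g * 112 cm^3/g = 510.7200 cm^3

Final answer: 510.7200 cm^3


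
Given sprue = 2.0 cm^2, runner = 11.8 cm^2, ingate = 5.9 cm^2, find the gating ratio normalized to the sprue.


Sprue:Runner:Ingate = 1 : 11.8/2.0 : 5.9/2.0 = 1:5.90:2.95

1:5.90:2.95


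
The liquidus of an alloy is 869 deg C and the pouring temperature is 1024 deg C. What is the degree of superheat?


Formula: Superheat = T_pour - T_melt
Superheat = 1024 - 869 = 155 deg C

Final answer: 155 deg C


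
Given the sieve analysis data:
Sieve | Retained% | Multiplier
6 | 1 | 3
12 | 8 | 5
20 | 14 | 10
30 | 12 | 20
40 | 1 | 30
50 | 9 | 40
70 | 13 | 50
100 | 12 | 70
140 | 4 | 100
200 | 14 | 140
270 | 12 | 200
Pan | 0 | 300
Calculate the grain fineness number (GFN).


Formula: GFN = sum(pct * multiplier) / sum(pct)
sum(pct * multiplier) = 7063
sum(pct) = 100
GFN = 7063 / 100 = 70.63

Final answer: 70.63


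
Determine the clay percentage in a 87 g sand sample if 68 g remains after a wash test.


Formula: Clay% = (W_total - W_washed) / W_total * 100
Clay mass = 87 - 68 = 19 g
Clay% = 19 / 87 * 100 = 21.8391%


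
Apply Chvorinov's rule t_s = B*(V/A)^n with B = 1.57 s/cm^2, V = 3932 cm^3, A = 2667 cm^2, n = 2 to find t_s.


Formula: t_s = B * (V/A)^n  (Chvorinov's rule, n=2)
Modulus M = V/A = 3932/2667 = 1.474316 cm
M^2 = 1.474316^2 = 2.173608 cm^2
t_s = 1.57 * 2.173608 = 3.4126 s


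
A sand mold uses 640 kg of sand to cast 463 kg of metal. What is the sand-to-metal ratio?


Formula: Sand-to-Metal Ratio = W_sand / W_metal
Ratio = 640 kg / 463 kg = 1.3823

1.3823


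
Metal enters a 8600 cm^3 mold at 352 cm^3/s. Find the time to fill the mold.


Formula: t_fill = V_mold / Q_flow
t = 8600 cm^3 / 352 cm^3/s = 24.4318 s

24.4318 s


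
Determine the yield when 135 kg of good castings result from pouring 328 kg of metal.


Formula: Casting Yield = (W_good / W_total) * 100
Yield = (135 kg / 328 kg) * 100 = 41.1585%

Answer: 41.1585%


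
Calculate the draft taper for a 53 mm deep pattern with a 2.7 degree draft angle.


Formula: taper = depth * tan(draft_angle)
tan(2.7 deg) = 0.0471588
taper = 53 mm * 0.0471588 = 2.4994 mm

Final answer: 2.4994 mm


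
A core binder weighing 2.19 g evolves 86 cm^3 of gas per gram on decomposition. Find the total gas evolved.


Formula: V_gas = W_binder * gas_evolution_rate
V = 2.19 g * 86 cm^3/g = 188.3400 cm^3

Final answer: 188.3400 cm^3


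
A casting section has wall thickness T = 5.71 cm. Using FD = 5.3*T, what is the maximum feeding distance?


Formula: FD = 5.3 * T  (riser feeding-distance rule)
FD = 5.3 * 5.71 cm = 30.2630 cm

Final answer: 30.2630 cm


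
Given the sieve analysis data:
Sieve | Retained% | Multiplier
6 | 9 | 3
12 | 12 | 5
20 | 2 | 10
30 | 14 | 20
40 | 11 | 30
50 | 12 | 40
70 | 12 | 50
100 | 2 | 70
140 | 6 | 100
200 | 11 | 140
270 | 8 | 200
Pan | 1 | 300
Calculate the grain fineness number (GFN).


Formula: GFN = sum(pct * multiplier) / sum(pct)
sum(pct * multiplier) = 5977
sum(pct) = 100
GFN = 5977 / 100 = 59.77

Final answer: 59.77


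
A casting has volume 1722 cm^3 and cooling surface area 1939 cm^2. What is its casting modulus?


Formula: Casting Modulus M = V / A
M = 1722 cm^3 / 1939 cm^2 = 0.8881 cm

Final answer: 0.8881 cm


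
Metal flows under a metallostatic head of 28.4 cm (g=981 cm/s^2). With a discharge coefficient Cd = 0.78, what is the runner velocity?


Formula: v = Cd * sqrt(2 * g * h)  (Torricelli with discharge coefficient)
2*g*h = 2 * 981 * 28.4 = 55720.8 cm^2/s^2
sqrt(55720.8) = 236.05254 cm/s
v = 0.78 * 236.05254 = 184.1210 cm/s

Answer: 184.1210 cm/s


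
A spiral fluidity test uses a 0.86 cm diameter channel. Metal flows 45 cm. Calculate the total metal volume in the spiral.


Formula: V = pi * (d/2)^2 * L  (cylinder volume)
Radius = 0.86/2 = 0.43 cm
V = pi * 0.43^2 * 45 = 26.1396 cm^3


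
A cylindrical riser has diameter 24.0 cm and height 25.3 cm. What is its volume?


Formula: V = pi * (D/2)^2 * H  (cylinder volume)
Radius = D/2 = 24.0/2 = 12.0 cm
V = pi * 12.0^2 * 25.3 = 11445.4504 cm^3

Answer: 11445.4504 cm^3


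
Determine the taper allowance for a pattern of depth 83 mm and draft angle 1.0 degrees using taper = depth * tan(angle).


Formula: taper = depth * tan(draft_angle)
tan(1.0 deg) = 0.0174551
taper = 83 mm * 0.0174551 = 1.4488 mm

Answer: 1.4488 mm


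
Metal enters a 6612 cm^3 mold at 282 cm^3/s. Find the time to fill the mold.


Formula: t_fill = V_mold / Q_flow
t = 6612 cm^3 / 282 cm^3/s = 23.4468 s


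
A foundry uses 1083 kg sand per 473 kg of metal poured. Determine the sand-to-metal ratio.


Formula: Sand-to-Metal Ratio = W_sand / W_metal
Ratio = 1083 kg / 473 kg = 2.2896

2.2896


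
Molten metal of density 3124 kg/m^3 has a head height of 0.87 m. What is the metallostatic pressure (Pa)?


Formula: P = rho * g * h
rho * g = 3124 * 9.81 = 30646.44 N/m^3
P = 30646.44 * 0.87 = 26662.4028 Pa


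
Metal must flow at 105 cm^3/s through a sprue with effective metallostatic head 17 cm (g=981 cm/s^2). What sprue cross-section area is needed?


Formula: v = sqrt(2*g*h), A = Q/v
Velocity: v = sqrt(2 * 981 * 17) = sqrt(33354) = 182.6308 cm/s
Sprue area: A = Q / v = 105 / 182.6308 = 0.5749 cm^2

0.5749 cm^2


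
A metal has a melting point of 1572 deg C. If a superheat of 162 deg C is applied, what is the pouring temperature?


Formula: T_pour = T_melt + Superheat
T_pour = 1572 + 162 = 1734 deg C


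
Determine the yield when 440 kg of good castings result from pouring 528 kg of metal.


Formula: Casting Yield = (W_good / W_total) * 100
Yield = (440 kg / 528 kg) * 100 = 83.3333%

83.3333%


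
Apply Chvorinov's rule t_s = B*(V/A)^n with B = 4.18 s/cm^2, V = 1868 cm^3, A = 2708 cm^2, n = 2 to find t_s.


Formula: t_s = B * (V/A)^n  (Chvorinov's rule, n=2)
Modulus M = V/A = 1868/2708 = 0.689808 cm
M^2 = 0.689808^2 = 0.475835 cm^2
t_s = 4.18 * 0.475835 = 1.9890 s

Final answer: 1.9890 s


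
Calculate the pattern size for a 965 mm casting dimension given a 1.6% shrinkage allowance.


Formula: L_pattern = L_casting * (1 + shrinkage_rate/100)
Shrinkage factor = 1 + 1.6/100 = 1.016
L_pattern = 965 mm * 1.016 = 980.4400 mm


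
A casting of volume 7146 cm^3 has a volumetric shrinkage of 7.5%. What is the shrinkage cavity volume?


Formula: V_shrink = V_casting * shrinkage_pct / 100
V_shrink = 7146 cm^3 * 7.5 / 100 = 535.9500 cm^3

Answer: 535.9500 cm^3


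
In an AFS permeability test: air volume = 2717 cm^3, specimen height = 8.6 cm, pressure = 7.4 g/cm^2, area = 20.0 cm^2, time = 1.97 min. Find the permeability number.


Formula: Permeability Number P = (V * H) / (p * A * t)
Numerator: V * H = 2717 * 8.6 = 23366.2
Denominator: p * A * t = 7.4 * 20.0 * 1.97 = 291.56
P = 23366.2 / 291.56 = 80.1420

80.1420


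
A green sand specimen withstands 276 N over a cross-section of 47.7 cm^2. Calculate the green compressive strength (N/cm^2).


Formula: Compressive Strength = Force / Area
Strength = 276 N / 47.7 cm^2 = 5.7862 N/cm^2

5.7862 N/cm^2


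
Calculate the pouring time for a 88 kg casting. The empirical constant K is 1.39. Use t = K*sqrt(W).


Formula: t = K * sqrt(W)
sqrt(W) = sqrt(88) = 9.38083
t = 1.39 * 9.38083 = 13.0394 s

Answer: 13.0394 s


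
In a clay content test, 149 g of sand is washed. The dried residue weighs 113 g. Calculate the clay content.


Formula: Clay% = (W_total - W_washed) / W_total * 100
Clay mass = 149 - 113 = 36 g
Clay% = 36 / 149 * 100 = 24.1611%


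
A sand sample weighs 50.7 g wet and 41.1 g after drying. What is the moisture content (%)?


Formula: MC = (W_wet - W_dry) / W_wet * 100
Water mass = 50.7 - 41.1 = 9.6 g
MC = 9.6 / 50.7 * 100 = 18.9349%


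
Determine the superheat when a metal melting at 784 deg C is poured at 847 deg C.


Formula: Superheat = T_pour - T_melt
Superheat = 847 - 784 = 63 deg C

63 deg C


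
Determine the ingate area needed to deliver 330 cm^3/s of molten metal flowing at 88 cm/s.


Formula: A_ingate = Q / v  (continuity equation)
A = 330 cm^3/s / 88 cm/s = 3.7500 cm^2

3.7500 cm^2


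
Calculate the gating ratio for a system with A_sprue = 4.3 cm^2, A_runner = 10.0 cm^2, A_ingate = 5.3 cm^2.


Sprue:Runner:Ingate = 1 : 10.0/4.3 : 5.3/4.3 = 1:2.33:1.23

1:2.33:1.23


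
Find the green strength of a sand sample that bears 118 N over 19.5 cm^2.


Formula: Compressive Strength = Force / Area
Strength = 118 N / 19.5 cm^2 = 6.0513 N/cm^2

Final answer: 6.0513 N/cm^2


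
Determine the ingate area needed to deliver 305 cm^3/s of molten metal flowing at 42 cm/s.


Formula: A_ingate = Q / v  (continuity equation)
A = 305 cm^3/s / 42 cm/s = 7.2619 cm^2

Final answer: 7.2619 cm^2


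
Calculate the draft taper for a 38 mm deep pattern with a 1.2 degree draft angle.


Formula: taper = depth * tan(draft_angle)
tan(1.2 deg) = 0.0209470
taper = 38 mm * 0.0209470 = 0.7960 mm

Final answer: 0.7960 mm


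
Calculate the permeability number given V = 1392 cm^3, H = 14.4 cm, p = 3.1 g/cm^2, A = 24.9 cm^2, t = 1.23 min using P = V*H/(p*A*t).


Formula: Permeability Number P = (V * H) / (p * A * t)
Numerator: V * H = 1392 * 14.4 = 20044.8
Denominator: p * A * t = 3.1 * 24.9 * 1.23 = 94.9437
P = 20044.8 / 94.9437 = 211.1230

Answer: 211.1230


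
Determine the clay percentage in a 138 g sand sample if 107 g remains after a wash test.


Formula: Clay% = (W_total - W_washed) / W_total * 100
Clay mass = 138 - 107 = 31 g
Clay% = 31 / 138 * 100 = 22.4638%

Answer: 22.4638%


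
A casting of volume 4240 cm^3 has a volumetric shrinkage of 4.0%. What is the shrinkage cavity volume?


Formula: V_shrink = V_casting * shrinkage_pct / 100
V_shrink = 4240 cm^3 * 4.0 / 100 = 169.6000 cm^3

Final answer: 169.6000 cm^3


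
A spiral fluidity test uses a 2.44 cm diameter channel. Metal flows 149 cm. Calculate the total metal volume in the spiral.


Formula: V = pi * (d/2)^2 * L  (cylinder volume)
Radius = 2.44/2 = 1.22 cm
V = pi * 1.22^2 * 149 = 696.7160 cm^3

Answer: 696.7160 cm^3


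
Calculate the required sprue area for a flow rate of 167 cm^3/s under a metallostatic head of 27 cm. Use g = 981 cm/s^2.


Formula: v = sqrt(2*g*h), A = Q/v
Velocity: v = sqrt(2 * 981 * 27) = sqrt(52974) = 230.1608 cm/s
Sprue area: A = Q / v = 167 / 230.1608 = 0.7256 cm^2

Final answer: 0.7256 cm^2


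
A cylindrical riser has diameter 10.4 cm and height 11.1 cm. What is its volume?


Formula: V = pi * (D/2)^2 * H  (cylinder volume)
Radius = D/2 = 10.4/2 = 5.2 cm
V = pi * 5.2^2 * 11.1 = 942.9302 cm^3


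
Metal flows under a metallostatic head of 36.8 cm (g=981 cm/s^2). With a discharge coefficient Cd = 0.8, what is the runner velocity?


Formula: v = Cd * sqrt(2 * g * h)  (Torricelli with discharge coefficient)
2*g*h = 2 * 981 * 36.8 = 72201.6 cm^2/s^2
sqrt(72201.6) = 268.70355 cm/s
v = 0.8 * 268.70355 = 214.9628 cm/s

Answer: 214.9628 cm/s


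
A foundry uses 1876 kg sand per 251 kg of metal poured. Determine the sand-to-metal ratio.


Formula: Sand-to-Metal Ratio = W_sand / W_metal
Ratio = 1876 kg / 251 kg = 7.4741

7.4741


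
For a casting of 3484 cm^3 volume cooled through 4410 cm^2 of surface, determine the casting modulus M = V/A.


Formula: Casting Modulus M = V / A
M = 3484 cm^3 / 4410 cm^2 = 0.7900 cm

Answer: 0.7900 cm


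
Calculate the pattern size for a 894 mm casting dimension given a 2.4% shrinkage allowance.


Formula: L_pattern = L_casting * (1 + shrinkage_rate/100)
Shrinkage factor = 1 + 2.4/100 = 1.024
L_pattern = 894 mm * 1.024 = 915.4560 mm

Answer: 915.4560 mm


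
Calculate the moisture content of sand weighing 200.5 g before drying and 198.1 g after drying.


Formula: MC = (W_wet - W_dry) / W_wet * 100
Water mass = 200.5 - 198.1 = 2.4 g
MC = 2.4 / 200.5 * 100 = 1.1970%


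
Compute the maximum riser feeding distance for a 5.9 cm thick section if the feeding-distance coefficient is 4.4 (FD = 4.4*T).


Formula: FD = 4.4 * T  (riser feeding-distance rule)
FD = 4.4 * 5.9 cm = 25.9600 cm

Answer: 25.9600 cm


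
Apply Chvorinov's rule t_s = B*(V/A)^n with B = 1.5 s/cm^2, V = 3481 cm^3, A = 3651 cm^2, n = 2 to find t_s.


Formula: t_s = B * (V/A)^n  (Chvorinov's rule, n=2)
Modulus M = V/A = 3481/3651 = 0.953437 cm
M^2 = 0.953437^2 = 0.909042 cm^2
t_s = 1.5 * 0.909042 = 1.3636 s

1.3636 s


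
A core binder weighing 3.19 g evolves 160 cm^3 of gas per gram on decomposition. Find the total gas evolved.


Formula: V_gas = W_binder * gas_evolution_rate
V = 3.19 g * 160 cm^3/g = 510.4000 cm^3

Final answer: 510.4000 cm^3


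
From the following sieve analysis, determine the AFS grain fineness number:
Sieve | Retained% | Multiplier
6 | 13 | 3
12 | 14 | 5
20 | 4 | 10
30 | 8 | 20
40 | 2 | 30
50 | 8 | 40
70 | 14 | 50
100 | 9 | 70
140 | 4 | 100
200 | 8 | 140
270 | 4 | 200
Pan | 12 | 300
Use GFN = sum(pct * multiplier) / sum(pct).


Formula: GFN = sum(pct * multiplier) / sum(pct)
sum(pct * multiplier) = 7939
sum(pct) = 100
GFN = 7939 / 100 = 79.39


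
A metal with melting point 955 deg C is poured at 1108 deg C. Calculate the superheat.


Formula: Superheat = T_pour - T_melt
Superheat = 1108 - 955 = 153 deg C

153 deg C


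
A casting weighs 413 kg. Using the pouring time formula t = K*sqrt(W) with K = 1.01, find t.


Formula: t = K * sqrt(W)
sqrt(W) = sqrt(413) = 20.32240
t = 1.01 * 20.32240 = 20.5256 s

Answer: 20.5256 s


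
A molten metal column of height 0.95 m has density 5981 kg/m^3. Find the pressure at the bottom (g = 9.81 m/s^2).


Formula: P = rho * g * h
rho * g = 5981 * 9.81 = 58673.61 N/m^3
P = 58673.61 * 0.95 = 55739.9295 Pa

Final answer: 55739.9295 Pa


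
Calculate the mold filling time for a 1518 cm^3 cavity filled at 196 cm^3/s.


Formula: t_fill = V_mold / Q_flow
t = 1518 cm^3 / 196 cm^3/s = 7.7449 s

Answer: 7.7449 s


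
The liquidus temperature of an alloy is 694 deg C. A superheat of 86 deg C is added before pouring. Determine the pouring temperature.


Formula: T_pour = T_melt + Superheat
T_pour = 694 + 86 = 780 deg C

Answer: 780 deg C


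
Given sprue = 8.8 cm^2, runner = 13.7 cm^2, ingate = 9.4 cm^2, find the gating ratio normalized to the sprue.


Sprue:Runner:Ingate = 1 : 13.7/8.8 : 9.4/8.8 = 1:1.56:1.07

Final answer: 1:1.56:1.07


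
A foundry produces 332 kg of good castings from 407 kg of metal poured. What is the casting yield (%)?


Formula: Casting Yield = (W_good / W_total) * 100
Yield = (332 kg / 407 kg) * 100 = 81.5725%

Final answer: 81.5725%


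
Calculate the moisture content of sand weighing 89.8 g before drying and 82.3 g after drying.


Formula: MC = (W_wet - W_dry) / W_wet * 100
Water mass = 89.8 - 82.3 = 7.5 g
MC = 7.5 / 89.8 * 100 = 8.3519%


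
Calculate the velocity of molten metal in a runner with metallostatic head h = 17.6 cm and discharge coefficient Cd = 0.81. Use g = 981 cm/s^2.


Formula: v = Cd * sqrt(2 * g * h)  (Torricelli with discharge coefficient)
2*g*h = 2 * 981 * 17.6 = 34531.2 cm^2/s^2
sqrt(34531.2) = 185.82572 cm/s
v = 0.81 * 185.82572 = 150.5188 cm/s


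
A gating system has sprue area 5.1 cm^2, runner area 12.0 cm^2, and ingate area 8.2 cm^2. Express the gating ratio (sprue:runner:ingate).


Sprue:Runner:Ingate = 1 : 12.0/5.1 : 8.2/5.1 = 1:2.35:1.61


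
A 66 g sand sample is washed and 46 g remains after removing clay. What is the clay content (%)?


Formula: Clay% = (W_total - W_washed) / W_total * 100
Clay mass = 66 - 46 = 20 g
Clay% = 20 / 66 * 100 = 30.3030%

Answer: 30.3030%


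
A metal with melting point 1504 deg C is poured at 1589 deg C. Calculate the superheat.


Formula: Superheat = T_pour - T_melt
Superheat = 1589 - 1504 = 85 deg C

Answer: 85 deg C


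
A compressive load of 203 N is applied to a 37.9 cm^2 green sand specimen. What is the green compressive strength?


Formula: Compressive Strength = Force / Area
Strength = 203 N / 37.9 cm^2 = 5.3562 N/cm^2

5.3562 N/cm^2


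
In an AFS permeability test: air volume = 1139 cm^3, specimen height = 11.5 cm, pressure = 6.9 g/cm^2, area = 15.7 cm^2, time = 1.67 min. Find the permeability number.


Formula: Permeability Number P = (V * H) / (p * A * t)
Numerator: V * H = 1139 * 11.5 = 13098.5
Denominator: p * A * t = 6.9 * 15.7 * 1.67 = 180.9111
P = 13098.5 / 180.9111 = 72.4030

Final answer: 72.4030


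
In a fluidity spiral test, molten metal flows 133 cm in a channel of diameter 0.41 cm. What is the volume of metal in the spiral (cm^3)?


Formula: V = pi * (d/2)^2 * L  (cylinder volume)
Radius = 0.41/2 = 0.205 cm
V = pi * 0.205^2 * 133 = 17.5594 cm^3

Final answer: 17.5594 cm^3


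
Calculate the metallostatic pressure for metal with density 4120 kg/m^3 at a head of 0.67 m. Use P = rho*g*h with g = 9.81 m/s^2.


Formula: P = rho * g * h
rho * g = 4120 * 9.81 = 40417.2 N/m^3
P = 40417.2 * 0.67 = 27079.5240 Pa


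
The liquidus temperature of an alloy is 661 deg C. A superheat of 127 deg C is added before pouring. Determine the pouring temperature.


Formula: T_pour = T_melt + Superheat
T_pour = 661 + 127 = 788 deg C


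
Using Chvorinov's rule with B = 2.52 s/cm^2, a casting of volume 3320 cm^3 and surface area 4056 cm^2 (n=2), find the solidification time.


Formula: t_s = B * (V/A)^n  (Chvorinov's rule, n=2)
Modulus M = V/A = 3320/4056 = 0.818540 cm
M^2 = 0.818540^2 = 0.670008 cm^2
t_s = 2.52 * 0.670008 = 1.6884 s

Answer: 1.6884 s


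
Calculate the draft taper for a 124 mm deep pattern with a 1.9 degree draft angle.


Formula: taper = depth * tan(draft_angle)
tan(1.9 deg) = 0.0331734
taper = 124 mm * 0.0331734 = 4.1135 mm

Final answer: 4.1135 mm


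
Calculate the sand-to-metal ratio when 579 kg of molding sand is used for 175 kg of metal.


Formula: Sand-to-Metal Ratio = W_sand / W_metal
Ratio = 579 kg / 175 kg = 3.3086


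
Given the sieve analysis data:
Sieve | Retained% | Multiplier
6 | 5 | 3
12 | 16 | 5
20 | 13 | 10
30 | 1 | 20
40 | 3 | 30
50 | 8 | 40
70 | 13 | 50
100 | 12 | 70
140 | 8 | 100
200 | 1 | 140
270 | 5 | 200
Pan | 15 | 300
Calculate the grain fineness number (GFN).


Formula: GFN = sum(pct * multiplier) / sum(pct)
sum(pct * multiplier) = 8585
sum(pct) = 100
GFN = 8585 / 100 = 85.85

Answer: 85.85


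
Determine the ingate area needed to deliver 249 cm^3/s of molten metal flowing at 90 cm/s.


Formula: A_ingate = Q / v  (continuity equation)
A = 249 cm^3/s / 90 cm/s = 2.7667 cm^2


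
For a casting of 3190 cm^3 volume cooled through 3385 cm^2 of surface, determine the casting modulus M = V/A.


Formula: Casting Modulus M = V / A
M = 3190 cm^3 / 3385 cm^2 = 0.9424 cm

Answer: 0.9424 cm


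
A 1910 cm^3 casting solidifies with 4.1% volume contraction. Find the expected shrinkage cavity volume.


Formula: V_shrink = V_casting * shrinkage_pct / 100
V_shrink = 1910 cm^3 * 4.1 / 100 = 78.3100 cm^3

Answer: 78.3100 cm^3


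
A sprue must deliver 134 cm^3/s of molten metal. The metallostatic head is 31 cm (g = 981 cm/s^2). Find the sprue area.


Formula: v = sqrt(2*g*h), A = Q/v
Velocity: v = sqrt(2 * 981 * 31) = sqrt(60822) = 246.6212 cm/s
Sprue area: A = Q / v = 134 / 246.6212 = 0.5433 cm^2


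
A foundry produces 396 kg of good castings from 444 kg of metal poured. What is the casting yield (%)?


Formula: Casting Yield = (W_good / W_total) * 100
Yield = (396 kg / 444 kg) * 100 = 89.1892%

89.1892%


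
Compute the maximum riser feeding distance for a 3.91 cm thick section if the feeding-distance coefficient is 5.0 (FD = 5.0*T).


Formula: FD = 5.0 * T  (riser feeding-distance rule)
FD = 5.0 * 3.91 cm = 19.5500 cm


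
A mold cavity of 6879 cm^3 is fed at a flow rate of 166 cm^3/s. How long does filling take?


Formula: t_fill = V_mold / Q_flow
t = 6879 cm^3 / 166 cm^3/s = 41.4398 s


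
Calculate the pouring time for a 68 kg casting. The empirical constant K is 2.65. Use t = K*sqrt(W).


Formula: t = K * sqrt(W)
sqrt(W) = sqrt(68) = 8.24621
t = 2.65 * 8.24621 = 21.8525 s

21.8525 s


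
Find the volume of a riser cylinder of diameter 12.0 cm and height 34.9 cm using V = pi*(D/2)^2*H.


Formula: V = pi * (D/2)^2 * H  (cylinder volume)
Radius = D/2 = 12.0/2 = 6.0 cm
V = pi * 6.0^2 * 34.9 = 3947.0970 cm^3

3947.0970 cm^3


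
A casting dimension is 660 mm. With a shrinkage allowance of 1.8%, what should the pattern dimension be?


Formula: L_pattern = L_casting * (1 + shrinkage_rate/100)
Shrinkage factor = 1 + 1.8/100 = 1.018
L_pattern = 660 mm * 1.018 = 671.8800 mm

Final answer: 671.8800 mm


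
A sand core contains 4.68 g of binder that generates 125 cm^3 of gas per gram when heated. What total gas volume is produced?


Formula: V_gas = W_binder * gas_evolution_rate
V = 4.68 g * 125 cm^3/g = 585.0000 cm^3

585.0000 cm^3


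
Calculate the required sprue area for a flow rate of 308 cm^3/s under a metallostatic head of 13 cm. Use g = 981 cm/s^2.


Formula: v = sqrt(2*g*h), A = Q/v
Velocity: v = sqrt(2 * 981 * 13) = sqrt(25506) = 159.7060 cm/s
Sprue area: A = Q / v = 308 / 159.7060 = 1.9285 cm^2


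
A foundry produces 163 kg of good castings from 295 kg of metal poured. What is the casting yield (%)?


Formula: Casting Yield = (W_good / W_total) * 100
Yield = (163 kg / 295 kg) * 100 = 55.2542%


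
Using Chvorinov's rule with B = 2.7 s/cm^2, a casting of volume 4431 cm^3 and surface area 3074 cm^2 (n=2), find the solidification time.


Formula: t_s = B * (V/A)^n  (Chvorinov's rule, n=2)
Modulus M = V/A = 4431/3074 = 1.441444 cm
M^2 = 1.441444^2 = 2.077761 cm^2
t_s = 2.7 * 2.077761 = 5.6100 s

Answer: 5.6100 s


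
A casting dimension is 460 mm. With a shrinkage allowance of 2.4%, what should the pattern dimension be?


Formula: L_pattern = L_casting * (1 + shrinkage_rate/100)
Shrinkage factor = 1 + 2.4/100 = 1.024
L_pattern = 460 mm * 1.024 = 471.0400 mm

Final answer: 471.0400 mm


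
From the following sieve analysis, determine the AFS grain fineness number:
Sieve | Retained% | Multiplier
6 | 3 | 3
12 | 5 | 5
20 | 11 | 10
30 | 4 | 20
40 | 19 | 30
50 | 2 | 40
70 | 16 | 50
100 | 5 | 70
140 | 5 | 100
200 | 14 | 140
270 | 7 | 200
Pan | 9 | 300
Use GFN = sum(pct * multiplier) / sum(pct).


Formula: GFN = sum(pct * multiplier) / sum(pct)
sum(pct * multiplier) = 8584
sum(pct) = 100
GFN = 8584 / 100 = 85.84


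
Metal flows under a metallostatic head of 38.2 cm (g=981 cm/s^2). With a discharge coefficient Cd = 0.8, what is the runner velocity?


Formula: v = Cd * sqrt(2 * g * h)  (Torricelli with discharge coefficient)
2*g*h = 2 * 981 * 38.2 = 74948.4 cm^2/s^2
sqrt(74948.4) = 273.76705 cm/s
v = 0.8 * 273.76705 = 219.0136 cm/s

Answer: 219.0136 cm/s


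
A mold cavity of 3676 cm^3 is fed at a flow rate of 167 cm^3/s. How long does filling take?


Formula: t_fill = V_mold / Q_flow
t = 3676 cm^3 / 167 cm^3/s = 22.0120 s

Final answer: 22.0120 s


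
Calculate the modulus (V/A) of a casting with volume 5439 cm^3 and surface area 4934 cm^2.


Formula: Casting Modulus M = V / A
M = 5439 cm^3 / 4934 cm^2 = 1.1024 cm

1.1024 cm


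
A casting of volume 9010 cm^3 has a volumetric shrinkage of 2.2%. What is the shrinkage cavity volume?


Formula: V_shrink = V_casting * shrinkage_pct / 100
V_shrink = 9010 cm^3 * 2.2 / 100 = 198.2200 cm^3

Answer: 198.2200 cm^3


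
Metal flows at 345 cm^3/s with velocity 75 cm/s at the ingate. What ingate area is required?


Formula: A_ingate = Q / v  (continuity equation)
A = 345 cm^3/s / 75 cm/s = 4.6000 cm^2

Answer: 4.6000 cm^2


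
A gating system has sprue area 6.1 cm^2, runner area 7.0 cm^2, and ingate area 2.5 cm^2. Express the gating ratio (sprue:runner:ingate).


Sprue:Runner:Ingate = 1 : 7.0/6.1 : 2.5/6.1 = 1:1.15:0.41


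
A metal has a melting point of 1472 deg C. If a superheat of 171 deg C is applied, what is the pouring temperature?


Formula: T_pour = T_melt + Superheat
T_pour = 1472 + 171 = 1643 deg C

Answer: 1643 deg C


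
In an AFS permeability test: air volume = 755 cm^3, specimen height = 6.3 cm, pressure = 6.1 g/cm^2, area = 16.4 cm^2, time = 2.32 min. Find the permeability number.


Formula: Permeability Number P = (V * H) / (p * A * t)
Numerator: V * H = 755 * 6.3 = 4756.5
Denominator: p * A * t = 6.1 * 16.4 * 2.32 = 232.0928
P = 4756.5 / 232.0928 = 20.4940


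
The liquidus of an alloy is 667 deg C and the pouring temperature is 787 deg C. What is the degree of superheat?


Formula: Superheat = T_pour - T_melt
Superheat = 787 - 667 = 120 deg C

Answer: 120 deg C


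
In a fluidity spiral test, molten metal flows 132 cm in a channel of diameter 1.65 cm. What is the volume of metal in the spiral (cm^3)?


Formula: V = pi * (d/2)^2 * L  (cylinder volume)
Radius = 1.65/2 = 0.825 cm
V = pi * 0.825^2 * 132 = 282.2485 cm^3

Final answer: 282.2485 cm^3


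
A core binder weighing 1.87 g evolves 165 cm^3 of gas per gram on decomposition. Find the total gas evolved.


Formula: V_gas = W_binder * gas_evolution_rate
V = 1.87 g * 165 cm^3/g = 308.5500 cm^3


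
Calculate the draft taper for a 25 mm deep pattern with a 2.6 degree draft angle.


Formula: taper = depth * tan(draft_angle)
tan(2.6 deg) = 0.0454097
taper = 25 mm * 0.0454097 = 1.1352 mm

Final answer: 1.1352 mm


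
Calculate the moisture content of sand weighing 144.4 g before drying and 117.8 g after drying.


Formula: MC = (W_wet - W_dry) / W_wet * 100
Water mass = 144.4 - 117.8 = 26.6 g
MC = 26.6 / 144.4 * 100 = 18.4211%

18.4211%


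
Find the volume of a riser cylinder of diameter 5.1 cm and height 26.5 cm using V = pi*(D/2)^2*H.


Formula: V = pi * (D/2)^2 * H  (cylinder volume)
Radius = D/2 = 5.1/2 = 2.55 cm
V = pi * 2.55^2 * 26.5 = 541.3475 cm^3

Answer: 541.3475 cm^3


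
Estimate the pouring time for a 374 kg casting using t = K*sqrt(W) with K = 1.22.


Formula: t = K * sqrt(W)
sqrt(W) = sqrt(374) = 19.33908
t = 1.22 * 19.33908 = 23.5937 s

23.5937 s


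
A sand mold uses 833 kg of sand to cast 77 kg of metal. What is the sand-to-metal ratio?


Formula: Sand-to-Metal Ratio = W_sand / W_metal
Ratio = 833 kg / 77 kg = 10.8182


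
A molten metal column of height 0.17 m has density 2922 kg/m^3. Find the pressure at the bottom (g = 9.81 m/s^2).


Formula: P = rho * g * h
rho * g = 2922 * 9.81 = 28664.82 N/m^3
P = 28664.82 * 0.17 = 4873.0194 Pa

Final answer: 4873.0194 Pa


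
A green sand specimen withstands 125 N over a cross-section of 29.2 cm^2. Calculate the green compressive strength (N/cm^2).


Formula: Compressive Strength = Force / Area
Strength = 125 N / 29.2 cm^2 = 4.2808 N/cm^2

4.2808 N/cm^2


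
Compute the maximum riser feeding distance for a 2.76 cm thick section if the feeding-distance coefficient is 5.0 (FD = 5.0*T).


Formula: FD = 5.0 * T  (riser feeding-distance rule)
FD = 5.0 * 2.76 cm = 13.8000 cm

13.8000 cm


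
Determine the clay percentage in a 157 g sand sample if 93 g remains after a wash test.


Formula: Clay% = (W_total - W_washed) / W_total * 100
Clay mass = 157 - 93 = 64 g
Clay% = 64 / 157 * 100 = 40.7643%

Answer: 40.7643%


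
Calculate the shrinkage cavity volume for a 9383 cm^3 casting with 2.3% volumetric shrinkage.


Formula: V_shrink = V_casting * shrinkage_pct / 100
V_shrink = 9383 cm^3 * 2.3 / 100 = 215.8090 cm^3

Answer: 215.8090 cm^3


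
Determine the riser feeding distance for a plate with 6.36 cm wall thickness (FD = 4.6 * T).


Formula: FD = 4.6 * T  (riser feeding-distance rule)
FD = 4.6 * 6.36 cm = 29.2560 cm


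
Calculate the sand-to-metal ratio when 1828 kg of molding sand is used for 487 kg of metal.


Formula: Sand-to-Metal Ratio = W_sand / W_metal
Ratio = 1828 kg / 487 kg = 3.7536

Final answer: 3.7536


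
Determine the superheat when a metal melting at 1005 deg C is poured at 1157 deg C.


Formula: Superheat = T_pour - T_melt
Superheat = 1157 - 1005 = 152 deg C


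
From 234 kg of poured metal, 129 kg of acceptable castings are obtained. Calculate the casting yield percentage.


Formula: Casting Yield = (W_good / W_total) * 100
Yield = (129 kg / 234 kg) * 100 = 55.1282%

55.1282%


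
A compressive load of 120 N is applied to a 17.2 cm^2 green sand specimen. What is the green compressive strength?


Formula: Compressive Strength = Force / Area
Strength = 120 N / 17.2 cm^2 = 6.9767 N/cm^2


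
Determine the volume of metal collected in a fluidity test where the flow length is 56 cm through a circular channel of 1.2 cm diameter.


Formula: V = pi * (d/2)^2 * L  (cylinder volume)
Radius = 1.2/2 = 0.6 cm
V = pi * 0.6^2 * 56 = 63.3345 cm^3

Answer: 63.3345 cm^3


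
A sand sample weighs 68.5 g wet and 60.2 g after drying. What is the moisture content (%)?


Formula: MC = (W_wet - W_dry) / W_wet * 100
Water mass = 68.5 - 60.2 = 8.3 g
MC = 8.3 / 68.5 * 100 = 12.1168%


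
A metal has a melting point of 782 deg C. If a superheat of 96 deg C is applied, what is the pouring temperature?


Formula: T_pour = T_melt + Superheat
T_pour = 782 + 96 = 878 deg C


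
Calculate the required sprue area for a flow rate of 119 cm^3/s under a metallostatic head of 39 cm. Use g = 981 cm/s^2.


Formula: v = sqrt(2*g*h), A = Q/v
Velocity: v = sqrt(2 * 981 * 39) = sqrt(76518) = 276.6189 cm/s
Sprue area: A = Q / v = 119 / 276.6189 = 0.4302 cm^2

Answer: 0.4302 cm^2


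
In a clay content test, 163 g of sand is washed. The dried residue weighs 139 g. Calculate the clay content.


Formula: Clay% = (W_total - W_washed) / W_total * 100
Clay mass = 163 - 139 = 24 g
Clay% = 24 / 163 * 100 = 14.7239%

Final answer: 14.7239%


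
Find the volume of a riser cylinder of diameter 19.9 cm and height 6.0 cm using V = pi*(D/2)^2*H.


Formula: V = pi * (D/2)^2 * H  (cylinder volume)
Radius = D/2 = 19.9/2 = 9.95 cm
V = pi * 9.95^2 * 6.0 = 1866.1532 cm^3

1866.1532 cm^3


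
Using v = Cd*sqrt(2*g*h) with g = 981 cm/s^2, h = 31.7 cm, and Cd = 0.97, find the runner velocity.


Formula: v = Cd * sqrt(2 * g * h)  (Torricelli with discharge coefficient)
2*g*h = 2 * 981 * 31.7 = 62195.4 cm^2/s^2
sqrt(62195.4) = 249.39006 cm/s
v = 0.97 * 249.39006 = 241.9084 cm/s

Answer: 241.9084 cm/s


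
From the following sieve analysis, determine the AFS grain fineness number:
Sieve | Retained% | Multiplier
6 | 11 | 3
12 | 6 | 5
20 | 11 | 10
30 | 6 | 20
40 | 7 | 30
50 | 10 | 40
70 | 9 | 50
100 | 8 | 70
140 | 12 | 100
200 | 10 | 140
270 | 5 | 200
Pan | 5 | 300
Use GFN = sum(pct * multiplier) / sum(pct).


Formula: GFN = sum(pct * multiplier) / sum(pct)
sum(pct * multiplier) = 7013
sum(pct) = 100
GFN = 7013 / 100 = 70.13

70.13


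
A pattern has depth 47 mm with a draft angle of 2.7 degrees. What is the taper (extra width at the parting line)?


Formula: taper = depth * tan(draft_angle)
tan(2.7 deg) = 0.0471588
taper = 47 mm * 0.0471588 = 2.2165 mm

Answer: 2.2165 mm
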